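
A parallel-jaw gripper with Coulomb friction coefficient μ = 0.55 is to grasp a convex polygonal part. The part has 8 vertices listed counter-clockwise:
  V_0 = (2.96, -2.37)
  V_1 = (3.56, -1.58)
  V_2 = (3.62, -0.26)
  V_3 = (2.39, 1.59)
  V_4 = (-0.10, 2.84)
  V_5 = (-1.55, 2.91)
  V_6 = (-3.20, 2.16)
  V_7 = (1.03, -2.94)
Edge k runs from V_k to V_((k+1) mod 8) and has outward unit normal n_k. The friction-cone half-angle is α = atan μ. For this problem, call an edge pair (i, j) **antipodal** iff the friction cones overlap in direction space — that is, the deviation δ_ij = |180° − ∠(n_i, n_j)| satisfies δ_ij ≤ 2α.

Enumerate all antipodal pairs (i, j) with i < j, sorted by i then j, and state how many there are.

α = atan 0.55 = 28.81°;  2α = 57.62°
n_0 = (+0.7964, -0.6048)
n_1 = (+0.9990, -0.0454)
n_2 = (+0.8327, +0.5537)
n_3 = (+0.4486, +0.8937)
n_4 = (+0.0482, +0.9988)
n_5 = (-0.4138, +0.9104)
n_6 = (-0.7697, -0.6384)
n_7 = (+0.2832, -0.9590)
  (0,1): δ = 145.39°  ·
  (0,2): δ = 109.17°  ·
  (0,3): δ = 79.44°  ·
  (0,4): δ = 55.55°  ✓
  (0,5): δ = 28.34°  ✓
  (0,6): δ = 76.89°  ·
  (0,7): δ = 143.67°  ·
  (1,2): δ = 143.78°  ·
  (1,3): δ = 114.05°  ·
  (1,4): δ = 90.16°  ·
  (1,5): δ = 62.95°  ·
  (1,6): δ = 42.28°  ✓
  (1,7): δ = 109.06°  ·
  (2,3): δ = 150.28°  ·
  (2,4): δ = 126.38°  ·
  (2,5): δ = 99.17°  ·
  (2,6): δ = 6.05°  ✓
  (2,7): δ = 72.84°  ·
  (3,4): δ = 156.11°  ·
  (3,5): δ = 128.90°  ·
  (3,6): δ = 23.67°  ✓
  (3,7): δ = 43.11°  ✓
  (4,5): δ = 152.79°  ·
  (4,6): δ = 47.56°  ✓
  (4,7): δ = 19.22°  ✓
  (5,6): δ = 74.77°  ·
  (5,7): δ = 7.99°  ✓
  (6,7): δ = 113.22°  ·
antipodal pairs: 9

count = 9; pairs: (0,4), (0,5), (1,6), (2,6), (3,6), (3,7), (4,6), (4,7), (5,7)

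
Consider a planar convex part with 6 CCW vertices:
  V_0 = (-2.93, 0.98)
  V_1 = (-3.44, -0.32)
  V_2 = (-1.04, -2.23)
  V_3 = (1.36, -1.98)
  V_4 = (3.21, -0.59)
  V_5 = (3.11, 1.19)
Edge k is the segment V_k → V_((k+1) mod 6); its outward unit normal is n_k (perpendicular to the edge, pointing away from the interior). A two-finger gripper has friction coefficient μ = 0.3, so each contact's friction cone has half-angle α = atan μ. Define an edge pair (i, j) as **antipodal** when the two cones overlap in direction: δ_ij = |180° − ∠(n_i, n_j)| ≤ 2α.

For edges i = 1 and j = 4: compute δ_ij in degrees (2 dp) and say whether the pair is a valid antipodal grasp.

α = atan 0.3 = 16.70°;  2α = 33.40°
edge 1: e_1 = (+2.40, -1.91);  n_1 = (-0.6227, -0.7825)
edge 4: e_4 = (-0.10, +1.78);  n_4 = (+0.9984, +0.0561)
∠(n_1, n_4) = 131.73°
δ = |180° − 131.73°| = 48.27°
48.27° > 2α = 33.40°  →  invalid

δ = 48.27°, invalid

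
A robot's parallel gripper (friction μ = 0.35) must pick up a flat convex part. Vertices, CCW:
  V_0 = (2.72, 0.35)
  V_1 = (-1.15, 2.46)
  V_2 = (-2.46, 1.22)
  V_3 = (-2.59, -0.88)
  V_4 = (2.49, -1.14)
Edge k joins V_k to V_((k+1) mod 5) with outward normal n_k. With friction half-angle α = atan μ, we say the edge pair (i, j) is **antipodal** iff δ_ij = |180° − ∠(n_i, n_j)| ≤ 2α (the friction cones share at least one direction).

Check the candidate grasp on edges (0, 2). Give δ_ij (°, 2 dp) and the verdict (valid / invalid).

α = atan 0.35 = 19.29°;  2α = 38.58°
edge 0: e_0 = (-3.87, +2.11);  n_0 = (+0.4787, +0.8780)
edge 2: e_2 = (-0.13, -2.10);  n_2 = (-0.9981, +0.0618)
∠(n_0, n_2) = 115.06°
δ = |180° − 115.06°| = 64.94°
64.94° > 2α = 38.58°  →  invalid

δ = 64.94°, invalid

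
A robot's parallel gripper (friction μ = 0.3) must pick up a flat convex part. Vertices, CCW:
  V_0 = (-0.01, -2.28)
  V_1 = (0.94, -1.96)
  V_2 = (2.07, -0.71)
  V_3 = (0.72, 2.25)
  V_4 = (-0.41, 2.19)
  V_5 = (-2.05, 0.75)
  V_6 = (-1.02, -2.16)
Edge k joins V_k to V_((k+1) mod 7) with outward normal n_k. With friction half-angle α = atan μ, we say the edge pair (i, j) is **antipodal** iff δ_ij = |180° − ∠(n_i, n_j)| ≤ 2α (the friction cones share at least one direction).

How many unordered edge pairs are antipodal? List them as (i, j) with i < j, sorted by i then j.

count = 5; pairs: (0,3), (0,4), (1,4), (2,5), (3,6)

α = atan 0.3 = 16.70°;  2α = 33.40°
n_0 = (+0.3192, -0.9477)
n_1 = (+0.7418, -0.6706)
n_2 = (+0.9098, +0.4150)
n_3 = (-0.0530, +0.9986)
n_4 = (-0.6598, +0.7514)
n_5 = (-0.9427, -0.3337)
n_6 = (-0.1180, -0.9930)
  (0,1): δ = 150.73°  ·
  (0,2): δ = 84.10°  ·
  (0,3): δ = 15.58°  ✓
  (0,4): δ = 22.67°  ✓
  (0,5): δ = 90.88°  ·
  (0,6): δ = 154.61°  ·
  (1,2): δ = 113.37°  ·
  (1,3): δ = 44.85°  ·
  (1,4): δ = 6.60°  ✓
  (1,5): δ = 61.61°  ·
  (1,6): δ = 125.34°  ·
  (2,3): δ = 111.48°  ·
  (2,4): δ = 73.23°  ·
  (2,5): δ = 5.03°  ✓
  (2,6): δ = 58.71°  ·
  (3,4): δ = 141.75°  ·
  (3,5): δ = 73.55°  ·
  (3,6): δ = 9.82°  ✓
  (4,5): δ = 111.79°  ·
  (4,6): δ = 48.06°  ·
  (5,6): δ = 116.27°  ·
antipodal pairs: 5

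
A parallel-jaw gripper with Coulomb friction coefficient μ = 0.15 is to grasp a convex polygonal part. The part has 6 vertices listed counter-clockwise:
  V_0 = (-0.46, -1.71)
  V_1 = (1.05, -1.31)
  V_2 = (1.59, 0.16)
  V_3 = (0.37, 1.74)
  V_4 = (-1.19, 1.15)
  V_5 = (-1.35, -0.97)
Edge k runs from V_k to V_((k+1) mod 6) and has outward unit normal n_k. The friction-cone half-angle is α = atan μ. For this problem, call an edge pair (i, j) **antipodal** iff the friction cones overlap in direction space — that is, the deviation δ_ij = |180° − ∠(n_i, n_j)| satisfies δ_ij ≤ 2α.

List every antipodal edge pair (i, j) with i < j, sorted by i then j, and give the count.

count = 3; pairs: (0,3), (1,4), (2,5)

α = atan 0.15 = 8.53°;  2α = 17.06°
n_0 = (+0.2561, -0.9667)
n_1 = (+0.9387, -0.3448)
n_2 = (+0.7915, +0.6112)
n_3 = (-0.3538, +0.9353)
n_4 = (-0.9972, +0.0753)
n_5 = (-0.6393, -0.7689)
  (0,1): δ = 125.01°  ·
  (0,2): δ = 67.16°  ·
  (0,3): δ = 5.88°  ✓
  (0,4): δ = 70.85°  ·
  (0,5): δ = 125.42°  ·
  (1,2): δ = 122.16°  ·
  (1,3): δ = 49.11°  ·
  (1,4): δ = 15.85°  ✓
  (1,5): δ = 70.43°  ·
  (2,3): δ = 106.96°  ·
  (2,4): δ = 41.99°  ·
  (2,5): δ = 12.58°  ✓
  (3,4): δ = 115.03°  ·
  (3,5): δ = 60.46°  ·
  (4,5): δ = 125.43°  ·
antipodal pairs: 3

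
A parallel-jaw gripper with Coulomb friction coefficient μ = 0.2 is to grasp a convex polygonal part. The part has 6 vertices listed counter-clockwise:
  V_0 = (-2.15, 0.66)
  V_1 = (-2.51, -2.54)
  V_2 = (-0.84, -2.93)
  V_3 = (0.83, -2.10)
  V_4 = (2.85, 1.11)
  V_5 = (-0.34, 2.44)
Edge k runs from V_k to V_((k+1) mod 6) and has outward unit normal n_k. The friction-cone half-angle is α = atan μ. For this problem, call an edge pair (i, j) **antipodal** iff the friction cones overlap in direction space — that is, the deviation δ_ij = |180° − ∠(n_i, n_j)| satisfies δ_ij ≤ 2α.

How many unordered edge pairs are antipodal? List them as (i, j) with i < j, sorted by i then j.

α = atan 0.2 = 11.31°;  2α = 22.62°
n_0 = (-0.9937, +0.1118)
n_1 = (-0.2274, -0.9738)
n_2 = (+0.4451, -0.8955)
n_3 = (+0.8464, -0.5326)
n_4 = (+0.3848, +0.9230)
n_5 = (-0.7012, +0.7130)
  (0,1): δ = 96.73°  ·
  (0,2): δ = 57.15°  ·
  (0,3): δ = 25.76°  ·
  (0,4): δ = 73.79°  ·
  (0,5): δ = 140.94°  ·
  (1,2): δ = 140.43°  ·
  (1,3): δ = 109.04°  ·
  (1,4): δ = 9.49°  ✓
  (1,5): δ = 57.67°  ·
  (2,3): δ = 148.61°  ·
  (2,4): δ = 49.06°  ·
  (2,5): δ = 18.09°  ✓
  (3,4): δ = 80.45°  ·
  (3,5): δ = 13.30°  ✓
  (4,5): δ = 112.85°  ·
antipodal pairs: 3

count = 3; pairs: (1,4), (2,5), (3,5)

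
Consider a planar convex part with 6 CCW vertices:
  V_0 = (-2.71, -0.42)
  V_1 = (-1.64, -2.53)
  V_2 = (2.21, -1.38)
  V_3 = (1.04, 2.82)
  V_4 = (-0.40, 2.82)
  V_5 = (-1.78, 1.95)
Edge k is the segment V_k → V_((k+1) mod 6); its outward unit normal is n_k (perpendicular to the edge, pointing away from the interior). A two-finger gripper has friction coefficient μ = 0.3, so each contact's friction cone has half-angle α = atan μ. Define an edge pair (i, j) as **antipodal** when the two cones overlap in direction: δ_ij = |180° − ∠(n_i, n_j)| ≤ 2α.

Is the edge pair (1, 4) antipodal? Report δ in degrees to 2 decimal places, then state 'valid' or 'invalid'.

δ = 15.60°, valid

α = atan 0.3 = 16.70°;  2α = 33.40°
edge 1: e_1 = (+3.85, +1.15);  n_1 = (+0.2862, -0.9582)
edge 4: e_4 = (-1.38, -0.87);  n_4 = (-0.5333, +0.8459)
∠(n_1, n_4) = 164.40°
δ = |180° − 164.40°| = 15.60°
15.60° ≤ 2α = 33.40°  →  valid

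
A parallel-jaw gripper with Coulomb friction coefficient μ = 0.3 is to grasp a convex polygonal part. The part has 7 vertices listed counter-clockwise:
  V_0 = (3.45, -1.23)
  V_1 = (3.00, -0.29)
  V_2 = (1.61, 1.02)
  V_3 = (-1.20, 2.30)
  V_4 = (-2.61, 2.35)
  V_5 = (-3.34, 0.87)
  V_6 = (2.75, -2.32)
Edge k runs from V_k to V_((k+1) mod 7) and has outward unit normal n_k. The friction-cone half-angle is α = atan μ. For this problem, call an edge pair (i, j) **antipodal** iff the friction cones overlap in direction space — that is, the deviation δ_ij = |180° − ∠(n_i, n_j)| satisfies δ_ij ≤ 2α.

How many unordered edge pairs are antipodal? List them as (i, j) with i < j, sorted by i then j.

α = atan 0.3 = 16.70°;  2α = 33.40°
n_0 = (+0.9020, +0.4318)
n_1 = (+0.6859, +0.7277)
n_2 = (+0.4145, +0.9100)
n_3 = (+0.0354, +0.9994)
n_4 = (-0.8968, +0.4424)
n_5 = (-0.4640, -0.8858)
n_6 = (+0.8414, -0.5404)
  (0,1): δ = 158.88°  ·
  (0,2): δ = 140.07°  ·
  (0,3): δ = 117.61°  ·
  (0,4): δ = 51.84°  ·
  (0,5): δ = 36.77°  ·
  (0,6): δ = 121.71°  ·
  (1,2): δ = 161.19°  ·
  (1,3): δ = 138.73°  ·
  (1,4): δ = 72.95°  ·
  (1,5): δ = 15.66°  ✓
  (1,6): δ = 100.59°  ·
  (2,3): δ = 157.54°  ·
  (2,4): δ = 91.76°  ·
  (2,5): δ = 3.16°  ✓
  (2,6): δ = 81.78°  ·
  (3,4): δ = 114.22°  ·
  (3,5): δ = 25.62°  ✓
  (3,6): δ = 59.32°  ·
  (4,5): δ = 91.39°  ·
  (4,6): δ = 6.45°  ✓
  (5,6): δ = 95.06°  ·
antipodal pairs: 4

count = 4; pairs: (1,5), (2,5), (3,5), (4,6)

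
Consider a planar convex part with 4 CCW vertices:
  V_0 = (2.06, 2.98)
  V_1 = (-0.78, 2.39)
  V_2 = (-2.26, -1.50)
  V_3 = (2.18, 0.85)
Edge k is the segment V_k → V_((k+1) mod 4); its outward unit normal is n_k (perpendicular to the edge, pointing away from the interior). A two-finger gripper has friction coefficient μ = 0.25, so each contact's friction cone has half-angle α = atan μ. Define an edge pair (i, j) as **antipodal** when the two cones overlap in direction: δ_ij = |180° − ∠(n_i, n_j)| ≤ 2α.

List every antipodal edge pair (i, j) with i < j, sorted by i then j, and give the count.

α = atan 0.25 = 14.04°;  2α = 28.07°
n_0 = (-0.2034, +0.9791)
n_1 = (-0.9346, +0.3556)
n_2 = (+0.4678, -0.8838)
n_3 = (+0.9984, +0.0562)
  (0,1): δ = 122.57°  ·
  (0,2): δ = 16.16°  ✓
  (0,3): δ = 81.49°  ·
  (1,2): δ = 41.28°  ·
  (1,3): δ = 24.05°  ✓
  (2,3): δ = 114.67°  ·
antipodal pairs: 2

count = 2; pairs: (0,2), (1,3)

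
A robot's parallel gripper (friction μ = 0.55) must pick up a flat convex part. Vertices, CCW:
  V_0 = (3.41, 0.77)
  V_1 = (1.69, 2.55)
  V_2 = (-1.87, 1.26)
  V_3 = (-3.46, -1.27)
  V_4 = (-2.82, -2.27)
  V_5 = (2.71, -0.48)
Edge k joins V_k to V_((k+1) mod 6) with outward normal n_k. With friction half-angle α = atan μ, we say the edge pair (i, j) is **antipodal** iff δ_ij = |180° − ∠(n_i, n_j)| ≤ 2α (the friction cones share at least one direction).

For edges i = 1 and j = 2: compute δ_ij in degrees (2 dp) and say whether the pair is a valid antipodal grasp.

δ = 142.07°, invalid

α = atan 0.55 = 28.81°;  2α = 57.62°
edge 1: e_1 = (-3.56, -1.29);  n_1 = (-0.3407, +0.9402)
edge 2: e_2 = (-1.59, -2.53);  n_2 = (-0.8467, +0.5321)
∠(n_1, n_2) = 37.93°
δ = |180° − 37.93°| = 142.07°
142.07° > 2α = 57.62°  →  invalid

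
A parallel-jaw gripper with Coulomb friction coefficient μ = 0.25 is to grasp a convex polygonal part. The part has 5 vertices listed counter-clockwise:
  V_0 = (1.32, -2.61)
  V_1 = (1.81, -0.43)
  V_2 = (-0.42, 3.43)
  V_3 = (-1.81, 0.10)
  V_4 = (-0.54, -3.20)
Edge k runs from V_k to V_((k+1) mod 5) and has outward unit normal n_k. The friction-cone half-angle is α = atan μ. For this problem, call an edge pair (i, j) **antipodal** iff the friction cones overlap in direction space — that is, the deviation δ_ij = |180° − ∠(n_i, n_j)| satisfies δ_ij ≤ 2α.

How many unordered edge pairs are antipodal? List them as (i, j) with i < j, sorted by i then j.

count = 2; pairs: (0,2), (1,3)

α = atan 0.25 = 14.04°;  2α = 28.07°
n_0 = (+0.9757, -0.2193)
n_1 = (+0.8659, +0.5002)
n_2 = (-0.9228, +0.3852)
n_3 = (-0.9333, -0.3592)
n_4 = (+0.3024, -0.9532)
  (0,1): δ = 137.32°  ·
  (0,2): δ = 9.99°  ✓
  (0,3): δ = 33.72°  ·
  (0,4): δ = 120.27°  ·
  (1,2): δ = 52.67°  ·
  (1,3): δ = 8.97°  ✓
  (1,4): δ = 77.58°  ·
  (2,3): δ = 136.29°  ·
  (2,4): δ = 49.74°  ·
  (3,4): δ = 93.45°  ·
antipodal pairs: 2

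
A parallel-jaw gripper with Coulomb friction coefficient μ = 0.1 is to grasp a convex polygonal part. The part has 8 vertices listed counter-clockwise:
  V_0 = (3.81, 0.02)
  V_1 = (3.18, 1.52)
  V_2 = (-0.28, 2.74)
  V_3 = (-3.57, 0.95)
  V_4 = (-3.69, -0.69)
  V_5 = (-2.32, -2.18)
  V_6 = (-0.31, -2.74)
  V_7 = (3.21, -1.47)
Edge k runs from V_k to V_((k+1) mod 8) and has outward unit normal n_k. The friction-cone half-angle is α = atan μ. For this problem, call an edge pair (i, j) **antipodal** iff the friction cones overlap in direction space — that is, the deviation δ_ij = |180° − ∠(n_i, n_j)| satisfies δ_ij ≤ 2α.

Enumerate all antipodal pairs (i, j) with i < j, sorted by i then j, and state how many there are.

count = 2; pairs: (1,5), (2,6)

α = atan 0.1 = 5.71°;  2α = 11.42°
n_0 = (+0.9220, +0.3872)
n_1 = (+0.3325, +0.9431)
n_2 = (-0.4779, +0.8784)
n_3 = (-0.9973, +0.0730)
n_4 = (-0.7361, -0.6768)
n_5 = (-0.2684, -0.9633)
n_6 = (+0.3394, -0.9406)
n_7 = (+0.9276, -0.3735)
  (0,1): δ = 132.21°  ·
  (0,2): δ = 84.23°  ·
  (0,3): δ = 26.97°  ·
  (0,4): δ = 19.81°  ·
  (0,5): δ = 51.65°  ·
  (0,6): δ = 87.06°  ·
  (0,7): δ = 135.28°  ·
  (1,2): δ = 132.03°  ·
  (1,3): δ = 74.76°  ·
  (1,4): δ = 27.98°  ·
  (1,5): δ = 3.85°  ✓
  (1,6): δ = 39.26°  ·
  (1,7): δ = 87.49°  ·
  (2,3): δ = 122.73°  ·
  (2,4): δ = 75.95°  ·
  (2,5): δ = 44.12°  ·
  (2,6): δ = 8.71°  ✓
  (2,7): δ = 39.52°  ·
  (3,4): δ = 133.22°  ·
  (3,5): δ = 101.38°  ·
  (3,6): δ = 65.98°  ·
  (3,7): δ = 17.75°  ·
  (4,5): δ = 148.17°  ·
  (4,6): δ = 112.76°  ·
  (4,7): δ = 64.53°  ·
  (5,6): δ = 144.59°  ·
  (5,7): δ = 96.37°  ·
  (6,7): δ = 131.77°  ·
antipodal pairs: 2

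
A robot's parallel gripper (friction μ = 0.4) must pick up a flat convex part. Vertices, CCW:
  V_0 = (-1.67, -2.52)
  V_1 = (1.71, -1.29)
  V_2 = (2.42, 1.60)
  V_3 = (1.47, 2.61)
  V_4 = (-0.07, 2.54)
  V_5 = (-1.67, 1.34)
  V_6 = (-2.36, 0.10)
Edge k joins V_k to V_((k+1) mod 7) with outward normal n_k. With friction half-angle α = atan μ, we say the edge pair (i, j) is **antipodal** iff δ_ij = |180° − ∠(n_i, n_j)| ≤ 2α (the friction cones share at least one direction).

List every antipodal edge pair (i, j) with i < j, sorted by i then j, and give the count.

count = 7; pairs: (0,3), (0,4), (0,5), (1,4), (1,5), (1,6), (2,6)

α = atan 0.4 = 21.80°;  2α = 43.60°
n_0 = (+0.3420, -0.9397)
n_1 = (+0.9711, -0.2386)
n_2 = (+0.7284, +0.6851)
n_3 = (-0.0454, +0.9990)
n_4 = (-0.6000, +0.8000)
n_5 = (-0.8738, +0.4862)
n_6 = (-0.9670, -0.2547)
  (0,1): δ = 123.80°  ·
  (0,2): δ = 66.75°  ·
  (0,3): δ = 17.39°  ✓
  (0,4): δ = 16.87°  ✓
  (0,5): δ = 40.91°  ✓
  (0,6): δ = 84.76°  ·
  (1,2): δ = 122.95°  ·
  (1,3): δ = 73.59°  ·
  (1,4): δ = 39.33°  ✓
  (1,5): δ = 15.29°  ✓
  (1,6): δ = 28.56°  ✓
  (2,3): δ = 130.64°  ·
  (2,4): δ = 96.38°  ·
  (2,5): δ = 72.34°  ·
  (2,6): δ = 28.49°  ✓
  (3,4): δ = 145.73°  ·
  (3,5): δ = 121.70°  ·
  (3,6): δ = 77.85°  ·
  (4,5): δ = 155.96°  ·
  (4,6): δ = 112.12°  ·
  (5,6): δ = 136.15°  ·
antipodal pairs: 7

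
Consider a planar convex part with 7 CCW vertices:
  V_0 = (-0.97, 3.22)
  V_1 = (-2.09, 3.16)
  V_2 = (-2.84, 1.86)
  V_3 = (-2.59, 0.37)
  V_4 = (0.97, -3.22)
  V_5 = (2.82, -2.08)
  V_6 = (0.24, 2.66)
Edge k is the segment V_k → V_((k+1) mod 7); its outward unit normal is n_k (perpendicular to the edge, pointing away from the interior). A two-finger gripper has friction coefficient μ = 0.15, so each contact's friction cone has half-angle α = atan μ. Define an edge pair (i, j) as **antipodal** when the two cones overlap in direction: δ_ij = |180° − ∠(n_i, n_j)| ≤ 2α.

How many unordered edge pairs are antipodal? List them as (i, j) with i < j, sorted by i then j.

count = 1; pairs: (3,5)

α = atan 0.15 = 8.53°;  2α = 17.06°
n_0 = (-0.0535, +0.9986)
n_1 = (-0.8662, +0.4997)
n_2 = (-0.9862, -0.1655)
n_3 = (-0.7101, -0.7041)
n_4 = (+0.5246, -0.8513)
n_5 = (+0.8783, +0.4781)
n_6 = (+0.4200, +0.9075)
  (0,1): δ = 123.05°  ·
  (0,2): δ = 83.54°  ·
  (0,3): δ = 48.31°  ·
  (0,4): δ = 28.58°  ·
  (0,5): δ = 115.49°  ·
  (0,6): δ = 152.10°  ·
  (1,2): δ = 140.49°  ·
  (1,3): δ = 105.26°  ·
  (1,4): δ = 28.38°  ·
  (1,5): δ = 58.54°  ·
  (1,6): δ = 95.15°  ·
  (2,3): δ = 144.77°  ·
  (2,4): δ = 67.88°  ·
  (2,5): δ = 19.03°  ·
  (2,6): δ = 55.64°  ·
  (3,4): δ = 103.12°  ·
  (3,5): δ = 16.20°  ✓
  (3,6): δ = 20.41°  ·
  (4,5): δ = 93.08°  ·
  (4,6): δ = 56.48°  ·
  (5,6): δ = 143.39°  ·
antipodal pairs: 1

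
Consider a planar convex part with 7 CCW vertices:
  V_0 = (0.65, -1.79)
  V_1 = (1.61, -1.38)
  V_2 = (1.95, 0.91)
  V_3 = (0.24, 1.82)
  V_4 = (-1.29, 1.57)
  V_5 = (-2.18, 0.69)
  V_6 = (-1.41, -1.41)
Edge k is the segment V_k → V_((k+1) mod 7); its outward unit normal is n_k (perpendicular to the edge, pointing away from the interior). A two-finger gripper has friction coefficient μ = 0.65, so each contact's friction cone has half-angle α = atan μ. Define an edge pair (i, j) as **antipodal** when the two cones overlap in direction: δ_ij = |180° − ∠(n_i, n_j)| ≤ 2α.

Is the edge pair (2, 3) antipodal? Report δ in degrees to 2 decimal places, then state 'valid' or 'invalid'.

δ = 142.70°, invalid

α = atan 0.65 = 33.02°;  2α = 66.05°
edge 2: e_2 = (-1.71, +0.91);  n_2 = (+0.4698, +0.8828)
edge 3: e_3 = (-1.53, -0.25);  n_3 = (-0.1613, +0.9869)
∠(n_2, n_3) = 37.30°
δ = |180° − 37.30°| = 142.70°
142.70° > 2α = 66.05°  →  invalid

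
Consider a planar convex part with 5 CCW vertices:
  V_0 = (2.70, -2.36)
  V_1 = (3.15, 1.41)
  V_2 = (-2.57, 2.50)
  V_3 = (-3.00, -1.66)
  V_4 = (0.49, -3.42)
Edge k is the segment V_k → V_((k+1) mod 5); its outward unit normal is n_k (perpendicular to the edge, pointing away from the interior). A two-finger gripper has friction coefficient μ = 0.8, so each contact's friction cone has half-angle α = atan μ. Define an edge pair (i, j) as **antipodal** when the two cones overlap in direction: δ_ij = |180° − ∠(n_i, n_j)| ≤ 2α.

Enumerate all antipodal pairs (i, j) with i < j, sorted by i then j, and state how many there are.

count = 5; pairs: (0,2), (0,3), (1,3), (1,4), (2,4)

α = atan 0.8 = 38.66°;  2α = 77.32°
n_0 = (+0.9930, -0.1185)
n_1 = (+0.1872, +0.9823)
n_2 = (-0.9947, +0.1028)
n_3 = (-0.4503, -0.8929)
n_4 = (+0.4325, -0.9017)
  (0,1): δ = 93.98°  ·
  (0,2): δ = 0.91°  ✓
  (0,3): δ = 70.05°  ✓
  (0,4): δ = 122.43°  ·
  (1,2): δ = 85.11°  ·
  (1,3): δ = 15.97°  ✓
  (1,4): δ = 36.41°  ✓
  (2,3): δ = 110.86°  ·
  (2,4): δ = 58.47°  ✓
  (3,4): δ = 127.61°  ·
antipodal pairs: 5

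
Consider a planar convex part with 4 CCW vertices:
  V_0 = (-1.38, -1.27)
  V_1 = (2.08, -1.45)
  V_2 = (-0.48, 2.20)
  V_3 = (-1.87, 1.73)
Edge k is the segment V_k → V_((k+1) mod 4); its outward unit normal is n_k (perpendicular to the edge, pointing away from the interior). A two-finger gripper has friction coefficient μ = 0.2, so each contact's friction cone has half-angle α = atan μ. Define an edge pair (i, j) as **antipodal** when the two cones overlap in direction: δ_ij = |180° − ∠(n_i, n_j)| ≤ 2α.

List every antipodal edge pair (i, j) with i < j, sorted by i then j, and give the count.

α = atan 0.2 = 11.31°;  2α = 22.62°
n_0 = (-0.0520, -0.9986)
n_1 = (+0.8187, +0.5742)
n_2 = (-0.3203, +0.9473)
n_3 = (-0.9869, -0.1612)
  (0,1): δ = 51.98°  ·
  (0,2): δ = 21.66°  ✓
  (0,3): δ = 102.25°  ·
  (1,2): δ = 106.36°  ·
  (1,3): δ = 25.77°  ·
  (2,3): δ = 99.41°  ·
antipodal pairs: 1

count = 1; pairs: (0,2)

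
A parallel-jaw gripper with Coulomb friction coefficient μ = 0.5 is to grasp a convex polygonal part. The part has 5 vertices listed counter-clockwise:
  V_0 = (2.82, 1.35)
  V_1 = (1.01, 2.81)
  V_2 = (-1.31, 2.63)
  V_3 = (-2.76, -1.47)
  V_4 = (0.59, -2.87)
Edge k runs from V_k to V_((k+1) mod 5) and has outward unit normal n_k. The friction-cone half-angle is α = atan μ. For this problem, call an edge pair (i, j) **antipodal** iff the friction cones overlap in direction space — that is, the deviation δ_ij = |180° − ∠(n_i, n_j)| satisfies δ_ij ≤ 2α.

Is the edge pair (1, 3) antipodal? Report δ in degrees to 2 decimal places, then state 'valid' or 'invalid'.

α = atan 0.5 = 26.57°;  2α = 53.13°
edge 1: e_1 = (-2.32, -0.18);  n_1 = (-0.0774, +0.9970)
edge 3: e_3 = (+3.35, -1.40);  n_3 = (-0.3856, -0.9227)
∠(n_1, n_3) = 152.88°
δ = |180° − 152.88°| = 27.12°
27.12° ≤ 2α = 53.13°  →  valid

δ = 27.12°, valid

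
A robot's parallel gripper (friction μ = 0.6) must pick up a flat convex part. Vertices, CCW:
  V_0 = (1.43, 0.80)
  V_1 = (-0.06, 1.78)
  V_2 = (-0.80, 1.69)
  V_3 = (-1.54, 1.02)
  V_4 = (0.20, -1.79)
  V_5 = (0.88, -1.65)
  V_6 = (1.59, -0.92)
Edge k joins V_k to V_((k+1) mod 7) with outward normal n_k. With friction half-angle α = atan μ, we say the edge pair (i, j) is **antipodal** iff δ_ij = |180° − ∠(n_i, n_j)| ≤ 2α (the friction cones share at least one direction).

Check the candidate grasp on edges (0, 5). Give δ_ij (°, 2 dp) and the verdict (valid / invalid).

δ = 79.13°, invalid

α = atan 0.6 = 30.96°;  2α = 61.93°
edge 0: e_0 = (-1.49, +0.98);  n_0 = (+0.5495, +0.8355)
edge 5: e_5 = (+0.71, +0.73);  n_5 = (+0.7169, -0.6972)
∠(n_0, n_5) = 100.87°
δ = |180° − 100.87°| = 79.13°
79.13° > 2α = 61.93°  →  invalid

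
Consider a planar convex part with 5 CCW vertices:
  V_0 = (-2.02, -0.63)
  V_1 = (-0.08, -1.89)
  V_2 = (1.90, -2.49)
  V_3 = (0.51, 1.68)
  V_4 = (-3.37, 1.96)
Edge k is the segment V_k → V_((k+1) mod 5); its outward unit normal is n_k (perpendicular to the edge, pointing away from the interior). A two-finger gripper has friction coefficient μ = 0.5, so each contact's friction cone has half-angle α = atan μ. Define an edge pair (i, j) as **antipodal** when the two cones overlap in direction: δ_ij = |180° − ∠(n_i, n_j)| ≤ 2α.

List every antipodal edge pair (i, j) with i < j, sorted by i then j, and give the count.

α = atan 0.5 = 26.57°;  2α = 53.13°
n_0 = (-0.5447, -0.8386)
n_1 = (-0.2900, -0.9570)
n_2 = (+0.9487, +0.3162)
n_3 = (+0.0720, +0.9974)
n_4 = (-0.8868, -0.4622)
  (0,1): δ = 163.86°  ·
  (0,2): δ = 38.56°  ✓
  (0,3): δ = 28.88°  ✓
  (0,4): δ = 150.53°  ·
  (1,2): δ = 54.71°  ·
  (1,3): δ = 12.73°  ✓
  (1,4): δ = 134.39°  ·
  (2,3): δ = 112.56°  ·
  (2,4): δ = 9.10°  ✓
  (3,4): δ = 58.34°  ·
antipodal pairs: 4

count = 4; pairs: (0,2), (0,3), (1,3), (2,4)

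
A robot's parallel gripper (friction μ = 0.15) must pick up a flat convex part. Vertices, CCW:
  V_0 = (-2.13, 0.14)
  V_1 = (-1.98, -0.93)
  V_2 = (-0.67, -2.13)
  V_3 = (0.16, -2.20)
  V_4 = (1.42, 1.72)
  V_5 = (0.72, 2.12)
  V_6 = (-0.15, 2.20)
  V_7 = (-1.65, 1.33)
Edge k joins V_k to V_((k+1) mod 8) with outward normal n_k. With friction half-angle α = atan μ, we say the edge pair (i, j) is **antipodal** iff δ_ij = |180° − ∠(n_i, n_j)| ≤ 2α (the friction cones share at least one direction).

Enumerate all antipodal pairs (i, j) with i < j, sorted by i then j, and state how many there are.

α = atan 0.15 = 8.53°;  2α = 17.06°
n_0 = (-0.9903, -0.1388)
n_1 = (-0.6755, -0.7374)
n_2 = (-0.0840, -0.9965)
n_3 = (+0.9520, -0.3060)
n_4 = (+0.4961, +0.8682)
n_5 = (+0.0916, +0.9958)
n_6 = (-0.5017, +0.8650)
n_7 = (-0.9274, +0.3741)
  (0,1): δ = 140.47°  ·
  (0,2): δ = 102.80°  ·
  (0,3): δ = 25.80°  ·
  (0,4): δ = 52.28°  ·
  (0,5): δ = 76.77°  ·
  (0,6): δ = 112.13°  ·
  (0,7): δ = 150.05°  ·
  (1,2): δ = 142.33°  ·
  (1,3): δ = 65.33°  ·
  (1,4): δ = 12.75°  ✓
  (1,5): δ = 37.24°  ·
  (1,6): δ = 72.60°  ·
  (1,7): δ = 110.52°  ·
  (2,3): δ = 103.00°  ·
  (2,4): δ = 24.92°  ·
  (2,5): δ = 0.43°  ✓
  (2,6): δ = 34.93°  ·
  (2,7): δ = 72.85°  ·
  (3,4): δ = 101.93°  ·
  (3,5): δ = 77.43°  ·
  (3,6): δ = 42.07°  ·
  (3,7): δ = 4.15°  ✓
  (4,5): δ = 155.51°  ·
  (4,6): δ = 120.14°  ·
  (4,7): δ = 82.22°  ·
  (5,6): δ = 144.63°  ·
  (5,7): δ = 106.71°  ·
  (6,7): δ = 142.08°  ·
antipodal pairs: 3

count = 3; pairs: (1,4), (2,5), (3,7)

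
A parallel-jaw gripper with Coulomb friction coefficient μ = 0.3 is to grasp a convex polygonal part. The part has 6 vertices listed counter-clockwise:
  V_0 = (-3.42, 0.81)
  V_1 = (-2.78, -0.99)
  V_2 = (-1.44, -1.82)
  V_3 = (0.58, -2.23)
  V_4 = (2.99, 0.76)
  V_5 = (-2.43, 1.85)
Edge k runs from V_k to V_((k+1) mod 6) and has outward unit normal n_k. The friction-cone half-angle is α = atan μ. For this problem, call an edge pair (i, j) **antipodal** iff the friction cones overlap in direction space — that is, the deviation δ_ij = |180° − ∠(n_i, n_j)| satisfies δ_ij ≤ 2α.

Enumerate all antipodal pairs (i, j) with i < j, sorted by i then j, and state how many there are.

α = atan 0.3 = 16.70°;  2α = 33.40°
n_0 = (-0.9422, -0.3350)
n_1 = (-0.5266, -0.8501)
n_2 = (-0.1989, -0.9800)
n_3 = (+0.7786, -0.6275)
n_4 = (+0.1972, +0.9804)
n_5 = (-0.7243, +0.6895)
  (0,1): δ = 141.35°  ·
  (0,2): δ = 121.05°  ·
  (0,3): δ = 58.44°  ·
  (0,4): δ = 59.06°  ·
  (0,5): δ = 116.84°  ·
  (1,2): δ = 159.70°  ·
  (1,3): δ = 97.10°  ·
  (1,4): δ = 20.40°  ✓
  (1,5): δ = 78.19°  ·
  (2,3): δ = 117.40°  ·
  (2,4): δ = 0.10°  ✓
  (2,5): δ = 57.88°  ·
  (3,4): δ = 62.50°  ·
  (3,5): δ = 4.72°  ✓
  (4,5): δ = 122.22°  ·
antipodal pairs: 3

count = 3; pairs: (1,4), (2,4), (3,5)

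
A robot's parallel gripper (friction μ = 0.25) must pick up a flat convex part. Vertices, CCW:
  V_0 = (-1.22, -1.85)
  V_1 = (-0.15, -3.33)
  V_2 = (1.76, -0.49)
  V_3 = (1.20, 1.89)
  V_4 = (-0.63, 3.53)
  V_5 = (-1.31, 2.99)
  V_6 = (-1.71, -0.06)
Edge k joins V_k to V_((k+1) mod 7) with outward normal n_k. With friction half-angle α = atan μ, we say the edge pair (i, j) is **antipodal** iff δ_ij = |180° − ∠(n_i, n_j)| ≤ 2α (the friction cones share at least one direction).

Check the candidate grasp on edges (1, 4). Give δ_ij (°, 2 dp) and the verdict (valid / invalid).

δ = 17.62°, valid

α = atan 0.25 = 14.04°;  2α = 28.07°
edge 1: e_1 = (+1.91, +2.84);  n_1 = (+0.8298, -0.5581)
edge 4: e_4 = (-0.68, -0.54);  n_4 = (-0.6219, +0.7831)
∠(n_1, n_4) = 162.38°
δ = |180° − 162.38°| = 17.62°
17.62° ≤ 2α = 28.07°  →  valid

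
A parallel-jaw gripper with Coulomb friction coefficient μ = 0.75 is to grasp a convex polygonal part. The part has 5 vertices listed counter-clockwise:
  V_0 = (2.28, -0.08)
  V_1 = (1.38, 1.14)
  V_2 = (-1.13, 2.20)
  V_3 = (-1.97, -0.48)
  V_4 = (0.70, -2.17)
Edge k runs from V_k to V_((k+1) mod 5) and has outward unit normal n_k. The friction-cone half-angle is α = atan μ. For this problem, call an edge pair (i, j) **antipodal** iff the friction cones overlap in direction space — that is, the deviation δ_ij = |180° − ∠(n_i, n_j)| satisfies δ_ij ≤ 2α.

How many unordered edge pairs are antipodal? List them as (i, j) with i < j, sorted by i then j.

α = atan 0.75 = 36.87°;  2α = 73.74°
n_0 = (+0.8047, +0.5936)
n_1 = (+0.3890, +0.9212)
n_2 = (-0.9542, +0.2991)
n_3 = (-0.5348, -0.8450)
n_4 = (+0.7977, -0.6030)
  (0,1): δ = 149.31°  ·
  (0,2): δ = 53.82°  ✓
  (0,3): δ = 21.25°  ✓
  (0,4): δ = 106.50°  ·
  (1,2): δ = 84.51°  ·
  (1,3): δ = 9.44°  ✓
  (1,4): δ = 75.81°  ·
  (2,3): δ = 104.93°  ·
  (2,4): δ = 19.69°  ✓
  (3,4): δ = 94.76°  ·
antipodal pairs: 4

count = 4; pairs: (0,2), (0,3), (1,3), (2,4)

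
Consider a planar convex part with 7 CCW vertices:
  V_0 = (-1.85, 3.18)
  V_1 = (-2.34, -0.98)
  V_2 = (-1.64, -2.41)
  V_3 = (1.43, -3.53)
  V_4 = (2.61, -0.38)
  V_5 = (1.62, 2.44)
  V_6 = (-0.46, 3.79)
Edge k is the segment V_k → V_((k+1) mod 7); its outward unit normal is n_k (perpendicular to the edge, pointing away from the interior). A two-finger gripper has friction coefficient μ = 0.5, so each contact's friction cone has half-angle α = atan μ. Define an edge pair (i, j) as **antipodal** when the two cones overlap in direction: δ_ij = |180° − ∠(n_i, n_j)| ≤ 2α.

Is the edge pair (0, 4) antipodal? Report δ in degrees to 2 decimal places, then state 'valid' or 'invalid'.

δ = 26.06°, valid

α = atan 0.5 = 26.57°;  2α = 53.13°
edge 0: e_0 = (-0.49, -4.16);  n_0 = (-0.9931, +0.1170)
edge 4: e_4 = (-0.99, +2.82);  n_4 = (+0.9435, +0.3312)
∠(n_0, n_4) = 153.94°
δ = |180° − 153.94°| = 26.06°
26.06° ≤ 2α = 53.13°  →  valid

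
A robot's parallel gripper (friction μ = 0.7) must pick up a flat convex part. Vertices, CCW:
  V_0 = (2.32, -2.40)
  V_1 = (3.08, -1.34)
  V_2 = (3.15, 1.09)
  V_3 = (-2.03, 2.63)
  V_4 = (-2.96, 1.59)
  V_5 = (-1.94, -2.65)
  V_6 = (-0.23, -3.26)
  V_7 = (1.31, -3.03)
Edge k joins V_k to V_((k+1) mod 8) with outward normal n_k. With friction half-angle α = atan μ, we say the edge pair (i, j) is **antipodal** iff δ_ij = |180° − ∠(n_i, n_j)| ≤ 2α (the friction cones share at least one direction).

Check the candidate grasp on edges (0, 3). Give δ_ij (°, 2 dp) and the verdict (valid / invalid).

δ = 6.16°, valid

α = atan 0.7 = 34.99°;  2α = 69.98°
edge 0: e_0 = (+0.76, +1.06);  n_0 = (+0.8127, -0.5827)
edge 3: e_3 = (-0.93, -1.04);  n_3 = (-0.7454, +0.6666)
∠(n_0, n_3) = 173.84°
δ = |180° − 173.84°| = 6.16°
6.16° ≤ 2α = 69.98°  →  valid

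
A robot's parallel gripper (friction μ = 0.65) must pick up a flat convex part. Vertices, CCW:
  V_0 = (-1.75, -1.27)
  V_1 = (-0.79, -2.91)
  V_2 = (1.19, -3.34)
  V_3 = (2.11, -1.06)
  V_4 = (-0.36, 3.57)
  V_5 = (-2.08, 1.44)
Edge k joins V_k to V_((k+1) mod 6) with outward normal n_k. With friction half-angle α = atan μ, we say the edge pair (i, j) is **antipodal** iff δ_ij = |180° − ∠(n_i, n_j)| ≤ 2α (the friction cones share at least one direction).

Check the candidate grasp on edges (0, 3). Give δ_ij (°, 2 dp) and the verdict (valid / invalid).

α = atan 0.65 = 33.02°;  2α = 66.05°
edge 0: e_0 = (+0.96, -1.64);  n_0 = (-0.8630, -0.5052)
edge 3: e_3 = (-2.47, +4.63);  n_3 = (+0.8823, +0.4707)
∠(n_0, n_3) = 177.74°
δ = |180° − 177.74°| = 2.26°
2.26° ≤ 2α = 66.05°  →  valid

δ = 2.26°, valid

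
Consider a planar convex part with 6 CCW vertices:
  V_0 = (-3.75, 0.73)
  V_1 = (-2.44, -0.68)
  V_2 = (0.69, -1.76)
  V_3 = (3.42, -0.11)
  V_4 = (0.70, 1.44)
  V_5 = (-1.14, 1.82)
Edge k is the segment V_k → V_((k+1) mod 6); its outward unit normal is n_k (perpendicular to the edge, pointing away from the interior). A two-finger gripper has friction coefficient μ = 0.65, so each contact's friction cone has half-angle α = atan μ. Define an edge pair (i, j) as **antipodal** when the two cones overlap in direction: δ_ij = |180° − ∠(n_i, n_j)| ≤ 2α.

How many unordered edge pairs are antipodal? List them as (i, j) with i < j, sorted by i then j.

count = 8; pairs: (0,3), (0,4), (1,3), (1,4), (1,5), (2,3), (2,4), (2,5)

α = atan 0.65 = 33.02°;  2α = 66.05°
n_0 = (-0.7326, -0.6807)
n_1 = (-0.3262, -0.9453)
n_2 = (+0.5173, -0.8558)
n_3 = (+0.4951, +0.8688)
n_4 = (+0.2023, +0.9793)
n_5 = (-0.3854, +0.9228)
  (0,1): δ = 151.93°  ·
  (0,2): δ = 101.75°  ·
  (0,3): δ = 17.43°  ✓
  (0,4): δ = 35.44°  ✓
  (0,5): δ = 69.77°  ·
  (1,2): δ = 129.81°  ·
  (1,3): δ = 10.64°  ✓
  (1,4): δ = 7.37°  ✓
  (1,5): δ = 41.70°  ✓
  (2,3): δ = 60.83°  ✓
  (2,4): δ = 42.82°  ✓
  (2,5): δ = 8.48°  ✓
  (3,4): δ = 161.99°  ·
  (3,5): δ = 127.66°  ·
  (4,5): δ = 145.66°  ·
antipodal pairs: 8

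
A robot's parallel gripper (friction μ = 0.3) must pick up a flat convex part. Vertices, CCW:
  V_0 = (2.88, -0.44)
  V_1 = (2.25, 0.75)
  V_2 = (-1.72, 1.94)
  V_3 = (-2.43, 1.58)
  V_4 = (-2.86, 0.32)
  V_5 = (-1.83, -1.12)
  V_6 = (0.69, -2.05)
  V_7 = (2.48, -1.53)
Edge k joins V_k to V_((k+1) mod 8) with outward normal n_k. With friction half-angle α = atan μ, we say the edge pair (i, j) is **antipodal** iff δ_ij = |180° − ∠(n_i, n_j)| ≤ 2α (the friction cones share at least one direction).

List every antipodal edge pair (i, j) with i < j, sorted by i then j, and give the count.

α = atan 0.3 = 16.70°;  2α = 33.40°
n_0 = (+0.8838, +0.4679)
n_1 = (+0.2871, +0.9579)
n_2 = (-0.4522, +0.8919)
n_3 = (-0.9464, +0.3230)
n_4 = (-0.8134, -0.5818)
n_5 = (-0.3462, -0.9382)
n_6 = (+0.2790, -0.9603)
n_7 = (+0.9388, -0.3445)
  (0,1): δ = 134.58°  ·
  (0,2): δ = 91.01°  ·
  (0,3): δ = 46.74°  ·
  (0,4): δ = 7.68°  ✓
  (0,5): δ = 41.85°  ·
  (0,6): δ = 78.30°  ·
  (0,7): δ = 131.95°  ·
  (1,2): δ = 136.43°  ·
  (1,3): δ = 92.16°  ·
  (1,4): δ = 37.74°  ·
  (1,5): δ = 3.57°  ✓
  (1,6): δ = 32.88°  ✓
  (1,7): δ = 86.53°  ·
  (2,3): δ = 135.73°  ·
  (2,4): δ = 81.31°  ·
  (2,5): δ = 47.14°  ·
  (2,6): δ = 10.69°  ✓
  (2,7): δ = 42.96°  ·
  (3,4): δ = 125.58°  ·
  (3,5): δ = 91.41°  ·
  (3,6): δ = 54.96°  ·
  (3,7): δ = 1.31°  ✓
  (4,5): δ = 145.83°  ·
  (4,6): δ = 109.38°  ·
  (4,7): δ = 55.73°  ·
  (5,6): δ = 143.54°  ·
  (5,7): δ = 89.90°  ·
  (6,7): δ = 126.35°  ·
antipodal pairs: 5

count = 5; pairs: (0,4), (1,5), (1,6), (2,6), (3,7)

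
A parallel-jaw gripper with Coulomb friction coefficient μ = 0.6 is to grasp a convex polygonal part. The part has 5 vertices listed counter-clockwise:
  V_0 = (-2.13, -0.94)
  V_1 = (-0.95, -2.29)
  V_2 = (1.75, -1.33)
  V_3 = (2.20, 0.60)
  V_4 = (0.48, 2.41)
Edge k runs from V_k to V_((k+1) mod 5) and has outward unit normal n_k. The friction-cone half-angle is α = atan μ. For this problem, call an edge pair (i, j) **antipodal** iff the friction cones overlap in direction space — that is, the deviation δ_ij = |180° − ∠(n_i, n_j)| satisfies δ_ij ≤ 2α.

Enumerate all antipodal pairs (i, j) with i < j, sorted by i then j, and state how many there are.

count = 4; pairs: (0,2), (0,3), (1,4), (2,4)

α = atan 0.6 = 30.96°;  2α = 61.93°
n_0 = (-0.7529, -0.6581)
n_1 = (+0.3350, -0.9422)
n_2 = (+0.9739, -0.2271)
n_3 = (+0.7249, +0.6889)
n_4 = (-0.7888, +0.6146)
  (0,1): δ = 111.58°  ·
  (0,2): δ = 54.28°  ✓
  (0,3): δ = 2.38°  ✓
  (0,4): δ = 100.92°  ·
  (1,2): δ = 122.70°  ·
  (1,3): δ = 66.03°  ·
  (1,4): δ = 32.50°  ✓
  (2,3): δ = 123.34°  ·
  (2,4): δ = 24.80°  ✓
  (3,4): δ = 81.46°  ·
antipodal pairs: 4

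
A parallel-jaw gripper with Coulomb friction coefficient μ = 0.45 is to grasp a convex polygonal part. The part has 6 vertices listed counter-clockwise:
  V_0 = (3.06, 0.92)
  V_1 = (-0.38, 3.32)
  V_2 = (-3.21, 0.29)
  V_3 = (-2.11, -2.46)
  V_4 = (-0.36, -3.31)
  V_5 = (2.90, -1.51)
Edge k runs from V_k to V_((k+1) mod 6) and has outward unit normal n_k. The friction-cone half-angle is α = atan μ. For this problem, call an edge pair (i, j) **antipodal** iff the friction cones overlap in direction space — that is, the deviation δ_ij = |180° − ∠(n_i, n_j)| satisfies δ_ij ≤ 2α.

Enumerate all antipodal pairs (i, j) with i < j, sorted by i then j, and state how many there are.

α = atan 0.45 = 24.23°;  2α = 48.46°
n_0 = (+0.5722, +0.8201)
n_1 = (-0.7308, +0.6826)
n_2 = (-0.9285, -0.3714)
n_3 = (-0.4369, -0.8995)
n_4 = (+0.4834, -0.8754)
n_5 = (+0.9978, -0.0657)
  (0,1): δ = 98.14°  ·
  (0,2): δ = 33.30°  ✓
  (0,3): δ = 9.00°  ✓
  (0,4): δ = 63.81°  ·
  (0,5): δ = 121.14°  ·
  (1,2): δ = 115.15°  ·
  (1,3): δ = 72.86°  ·
  (1,4): δ = 18.05°  ✓
  (1,5): δ = 39.28°  ✓
  (2,3): δ = 137.71°  ·
  (2,4): δ = 82.90°  ·
  (2,5): δ = 25.57°  ✓
  (3,4): δ = 125.19°  ·
  (3,5): δ = 67.86°  ·
  (4,5): δ = 122.67°  ·
antipodal pairs: 5

count = 5; pairs: (0,2), (0,3), (1,4), (1,5), (2,5)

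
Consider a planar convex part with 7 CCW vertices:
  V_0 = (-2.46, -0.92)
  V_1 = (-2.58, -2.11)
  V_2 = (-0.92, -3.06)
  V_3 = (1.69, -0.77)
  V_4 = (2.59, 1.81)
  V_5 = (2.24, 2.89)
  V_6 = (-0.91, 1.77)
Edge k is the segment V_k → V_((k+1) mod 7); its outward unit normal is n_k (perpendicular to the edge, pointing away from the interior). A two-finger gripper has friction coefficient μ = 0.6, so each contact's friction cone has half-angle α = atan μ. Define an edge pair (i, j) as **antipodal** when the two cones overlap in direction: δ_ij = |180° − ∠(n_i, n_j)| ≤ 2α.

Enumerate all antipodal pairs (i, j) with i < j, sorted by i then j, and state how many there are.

α = atan 0.6 = 30.96°;  2α = 61.93°
n_0 = (-0.9950, +0.1003)
n_1 = (-0.4967, -0.8679)
n_2 = (+0.6595, -0.7517)
n_3 = (+0.9442, -0.3294)
n_4 = (+0.9513, +0.3083)
n_5 = (-0.3350, +0.9422)
n_6 = (-0.8665, +0.4993)
  (0,1): δ = 114.02°  ·
  (0,2): δ = 42.98°  ✓
  (0,3): δ = 13.47°  ✓
  (0,4): δ = 23.71°  ✓
  (0,5): δ = 115.33°  ·
  (0,6): δ = 155.81°  ·
  (1,2): δ = 108.95°  ·
  (1,3): δ = 79.45°  ·
  (1,4): δ = 42.26°  ✓
  (1,5): δ = 49.36°  ✓
  (1,6): δ = 89.83°  ·
  (2,3): δ = 150.49°  ·
  (2,4): δ = 113.31°  ·
  (2,5): δ = 21.69°  ✓
  (2,6): δ = 18.79°  ✓
  (3,4): δ = 142.81°  ·
  (3,5): δ = 51.20°  ✓
  (3,6): δ = 10.72°  ✓
  (4,5): δ = 88.38°  ·
  (4,6): δ = 47.91°  ✓
  (5,6): δ = 139.52°  ·
antipodal pairs: 10

count = 10; pairs: (0,2), (0,3), (0,4), (1,4), (1,5), (2,5), (2,6), (3,5), (3,6), (4,6)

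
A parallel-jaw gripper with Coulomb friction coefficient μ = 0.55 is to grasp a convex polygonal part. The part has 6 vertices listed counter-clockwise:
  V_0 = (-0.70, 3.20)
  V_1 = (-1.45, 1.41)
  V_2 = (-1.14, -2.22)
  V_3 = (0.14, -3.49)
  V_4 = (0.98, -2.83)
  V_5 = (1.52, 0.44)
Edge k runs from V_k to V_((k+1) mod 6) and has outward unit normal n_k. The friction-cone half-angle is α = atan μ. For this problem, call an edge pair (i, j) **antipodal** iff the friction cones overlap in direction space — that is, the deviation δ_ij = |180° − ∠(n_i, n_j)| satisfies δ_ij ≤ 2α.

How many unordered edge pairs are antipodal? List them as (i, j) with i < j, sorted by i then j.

α = atan 0.55 = 28.81°;  2α = 57.62°
n_0 = (-0.9223, +0.3864)
n_1 = (-0.9964, -0.0851)
n_2 = (-0.7043, -0.7099)
n_3 = (+0.6178, -0.7863)
n_4 = (+0.9866, -0.1629)
n_5 = (+0.7792, +0.6268)
  (0,1): δ = 152.39°  ·
  (0,2): δ = 112.04°  ·
  (0,3): δ = 29.11°  ✓
  (0,4): δ = 13.36°  ✓
  (0,5): δ = 61.54°  ·
  (1,2): δ = 139.66°  ·
  (1,3): δ = 56.72°  ✓
  (1,4): δ = 14.26°  ✓
  (1,5): δ = 33.93°  ✓
  (2,3): δ = 97.07°  ·
  (2,4): δ = 54.60°  ✓
  (2,5): δ = 6.41°  ✓
  (3,4): δ = 137.53°  ·
  (3,5): δ = 89.35°  ·
  (4,5): δ = 131.81°  ·
antipodal pairs: 7

count = 7; pairs: (0,3), (0,4), (1,3), (1,4), (1,5), (2,4), (2,5)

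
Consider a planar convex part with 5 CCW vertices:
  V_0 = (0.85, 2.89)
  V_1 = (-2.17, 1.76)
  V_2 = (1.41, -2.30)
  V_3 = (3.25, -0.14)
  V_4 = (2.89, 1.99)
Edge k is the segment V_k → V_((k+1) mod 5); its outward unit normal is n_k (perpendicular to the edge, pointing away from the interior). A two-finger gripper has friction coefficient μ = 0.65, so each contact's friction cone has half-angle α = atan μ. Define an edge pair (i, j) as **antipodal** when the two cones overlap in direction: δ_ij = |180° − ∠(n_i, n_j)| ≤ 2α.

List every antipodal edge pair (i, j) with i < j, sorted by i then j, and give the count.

α = atan 0.65 = 33.02°;  2α = 66.05°
n_0 = (-0.3504, +0.9366)
n_1 = (-0.7501, -0.6614)
n_2 = (+0.7612, -0.6485)
n_3 = (+0.9860, +0.1667)
n_4 = (+0.4036, +0.9149)
  (0,1): δ = 69.11°  ·
  (0,2): δ = 29.06°  ✓
  (0,3): δ = 79.08°  ·
  (0,4): δ = 135.68°  ·
  (1,2): δ = 81.83°  ·
  (1,3): δ = 31.81°  ✓
  (1,4): δ = 24.79°  ✓
  (2,3): δ = 129.98°  ·
  (2,4): δ = 73.38°  ·
  (3,4): δ = 123.40°  ·
antipodal pairs: 3

count = 3; pairs: (0,2), (1,3), (1,4)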